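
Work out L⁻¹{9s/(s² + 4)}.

This is the form c·s/(s² + a²) with a = 2, c = 9. L⁻¹ = 9·cos(2t)

Final answer: 9·cos(2t)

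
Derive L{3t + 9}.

L{3t + 9} = 3·L{t} + 9·L{1} = 3/s² + 9/s

Final answer: 3/s² + 9/s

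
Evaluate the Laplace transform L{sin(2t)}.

L{sin(ωt)} = ω/(s² + ω²), so L{sin(2t)} = 2/(s² + 4)

Final answer: 2/(s² + 4)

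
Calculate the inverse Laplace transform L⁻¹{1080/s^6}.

L⁻¹{n!/s^(n+1)} = t^n with n=5. So L⁻¹{120/s^6} = t^5, and L⁻¹{1080/s^6} = (1080/120)·t^5 = 9·t^5

Final answer: 9·t^5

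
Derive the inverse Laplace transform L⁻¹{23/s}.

L⁻¹{c/s} = c, so L⁻¹{23/s} = 23

Final answer: 23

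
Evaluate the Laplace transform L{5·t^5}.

L{t^n} = n!/s^(n+1), so L{t^5} = 120/s^6. Then L{5·t^5} = 5·120/s^6 = 600/s^6

Final answer: 600/s^6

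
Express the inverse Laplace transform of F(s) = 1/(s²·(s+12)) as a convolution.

1/(s²·(s+12)) = (1/s^2)·(1/(s+12)) = L{t}·L{e^(-12t)}. So f(t) = t*e^(-12t) = ∫₀ᵗ τ·e^(-12(t-τ)) dτ

Final answer: ∫₀ᵗ τ·e^(-12(t-τ)) dτ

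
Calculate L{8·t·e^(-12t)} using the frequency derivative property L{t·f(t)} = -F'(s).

L{e^(-12t)} = 1/(s+12). By frequency derivative: L{t·e^(-12t)} = -d/ds[1/(s+12)] = -(-1)/(s+12)² = 1/(s+12)². Then L{8·t·e^(-12t)} = 8·1/(s+12)² = 8/(s+12)²

Final answer: 8/(s+12)²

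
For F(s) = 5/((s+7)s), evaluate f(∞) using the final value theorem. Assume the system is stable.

f(∞) = lim_{s→0} sF(s) = lim_{s→0} 5/(s+7) = 5/7

Final answer: 5/7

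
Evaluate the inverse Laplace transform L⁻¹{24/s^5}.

L⁻¹{n!/s^(n+1)} = t^n with n=4. So L⁻¹{24/s^5} = t^4

Final answer: t^4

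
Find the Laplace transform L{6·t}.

L{t^n} = n!/s^(n+1), so L{t} = 1/s^2. Then L{6·t} = 6·1/s^2 = 6/s^2

Final answer: 6/s^2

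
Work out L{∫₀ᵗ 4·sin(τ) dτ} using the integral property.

L{∫₀ᵗ f(τ)dτ} = F(s)/s with F(s) = 4/(s² + 1), so the result is (4/(s² + 1))/s = 4/(s(s² + 1))

Final answer: 4/(s(s² + 1))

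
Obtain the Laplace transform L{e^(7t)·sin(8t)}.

L{e^(at)·sin(ωt)} = ω/((s-a)² + ω²), so L{e^(7t)·sin(8t)} = 8/((s-7)² + 64)

Final answer: 8/((s-7)² + 64)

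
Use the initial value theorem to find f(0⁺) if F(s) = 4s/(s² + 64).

f(0⁺) = lim_{s→∞} s·4s/(s² + 64) = lim_{s→∞} 4s²/(s² + 64) = 4

Final answer: 4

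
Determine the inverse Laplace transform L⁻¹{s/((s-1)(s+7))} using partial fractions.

Using partial fractions, f(t) = (e^t + 7e^(-7t))/8

Final answer: (e^t + 7e^(-7t))/8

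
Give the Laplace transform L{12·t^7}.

L{t^n} = n!/s^(n+1), so L{t^7} = 5040/s^8. Then L{12·t^7} = 12·5040/s^8 = 60480/s^8

Final answer: 60480/s^8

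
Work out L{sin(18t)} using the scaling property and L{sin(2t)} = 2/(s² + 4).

Using L{f(at)} = (1/a)F(s/a) with a=9: L{sin(18t)} = (1/9) · 2/((s/9)² + 4) = (1/9) · 2·81/(s² + 324) = 18/(s² + 324)

Final answer: 18/(s² + 324)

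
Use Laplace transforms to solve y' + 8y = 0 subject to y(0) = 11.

L{y'} + 8L{y} = 0. sY - 11 + 8Y = 0. Y(s+8) = 11. Y = 11/(s+8)

Final answer: y(t) = 11e^(-8t)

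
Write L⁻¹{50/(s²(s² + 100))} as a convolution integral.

50/(s²(s² + 100)) = (1/s²)·(50/(s² + 100)) = L{t}·L{5·sin(10t)}. So f(t) = t*(5·sin(10t)) = ∫₀ᵗ 5τ·sin(10(t-τ)) dτ

Final answer: ∫₀ᵗ 5τ·sin(10(t-τ)) dτ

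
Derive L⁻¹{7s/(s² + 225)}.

This is the form c·s/(s² + a²) with a = 15, c = 7. L⁻¹ = 7·cos(15t)

Final answer: 7·cos(15t)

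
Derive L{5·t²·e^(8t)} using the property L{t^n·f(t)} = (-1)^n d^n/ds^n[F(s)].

L{e^(8t)} = 1/(s-8). d/ds[1/(s-8)] = -1/(s-8)². d²/ds²[1/(s-8)] = 2/(s-8)³. So L{t²·e^(8t)} = (-1)² · 2/(s-8)³ = 2/(s-8)³. Then L{5·t²·e^(8t)} = 5·2/(s-8)³ = 10/(s-8)³

Final answer: 10/(s-8)³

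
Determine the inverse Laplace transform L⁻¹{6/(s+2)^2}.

L⁻¹{n!/(s-a)^(n+1)} = t^n·e^(at) with n=1, a=-2. So L⁻¹{1/(s+2)^2} = t·e^(-2t), and L⁻¹{6/(s+2)^2} = (6/1)·t·e^(-2t) = 6·t·e^(-2t)

Final answer: 6·t·e^(-2t)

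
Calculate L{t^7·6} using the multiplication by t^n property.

L{6} = 6/s. d^1/ds^1[1/s] = -1/s². d^2/ds^2[1/s] = 2/s^3. d^3/ds^3[1/s] = -6/s^4. d^4/ds^4[1/s] = 24/s^5. d^5/ds^5[1/s] = -120/s^6. d^6/ds^6[1/s] = 720/s^7. d^7/ds^7[1/s] = -5040/s^8. So L{t^7} = (-1)^{7}·-5040/s^8 = 5040/s^8. Then L{t^7·6} = 6·5040/s^8 = 30240/s^8

Final answer: 30240/s^8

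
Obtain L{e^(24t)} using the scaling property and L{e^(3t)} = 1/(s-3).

Using L{f(at)} = (1/a)F(s/a) with a=8 and f(t) = e^(3t): L{e^(24t)} = (1/8) · 1/((s/8)-3) = (1/8) · 8/(s-24) = 1/(s-24)

Final answer: 1/(s-24)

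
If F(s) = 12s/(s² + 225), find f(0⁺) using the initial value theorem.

f(0⁺) = lim_{s→∞} s·12s/(s² + 225) = lim_{s→∞} 12s²/(s² + 225) = 12

Final answer: 12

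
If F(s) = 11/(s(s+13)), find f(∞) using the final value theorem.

f(∞) = lim_{s→0} s·11/(s(s+13)) = lim_{s→0} 11/(s+13) = 11/13 = 11/13

Final answer: 11/13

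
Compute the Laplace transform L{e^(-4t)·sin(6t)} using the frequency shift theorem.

Frequency shift: L{e^(at)f(t)} = F(s-a). L{e^(-4t)·sin(6t)} = 6/((s+4)² + 36)

Final answer: 6/((s+4)² + 36)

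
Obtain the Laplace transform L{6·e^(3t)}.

L{e^(at)} = 1/(s-a), so L{e^(3t)} = 1/(s-3). Then L{6·e^(3t)} = 6/(s-3)

Final answer: 6/(s-3)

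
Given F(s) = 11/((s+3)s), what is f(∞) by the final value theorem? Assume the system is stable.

f(∞) = lim_{s→0} sF(s) = lim_{s→0} 11/(s+3) = 11/3

Final answer: 11/3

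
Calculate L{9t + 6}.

L{9t + 6} = 9·L{t} + 6·L{1} = 9/s² + 6/s

Final answer: 9/s² + 6/s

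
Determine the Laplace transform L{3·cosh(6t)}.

L{cosh(ωt)} = s/(s² - ω²), so L{cosh(6t)} = s/(s² - 36). Then L{3·cosh(6t)} = 3·s/(s² - 36) = 3s/(s² - 36)

Final answer: 3s/(s² - 36)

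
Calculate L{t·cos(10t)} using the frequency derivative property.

L{cos(10t)} = s/(s² + 100). Derivative: d/ds[s/(s² + 100)] = [(s² + 100) - s·2s]/(s² + 100)² = (100 - s²)/(s² + 100)². So L{t·cos(10t)} = -F'(s) = (s² - 100)/(s² + 100)²

Final answer: (s² - 100)/(s² + 100)²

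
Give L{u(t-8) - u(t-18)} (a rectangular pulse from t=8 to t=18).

L{u(t-a)} = e^(-as)/s. L{u(t-8) - u(t-18)} = (e^(-8s) - e^(-18s))/s

Final answer: (e^(-8s) - e^(-18s))/s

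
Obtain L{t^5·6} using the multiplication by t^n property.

L{6} = 6/s. d^1/ds^1[1/s] = -1/s². d^2/ds^2[1/s] = 2/s^3. d^3/ds^3[1/s] = -6/s^4. d^4/ds^4[1/s] = 24/s^5. d^5/ds^5[1/s] = -120/s^6. So L{t^5} = (-1)^{5}·-120/s^6 = 120/s^6. Then L{t^5·6} = 6·120/s^6 = 720/s^6

Final answer: 720/s^6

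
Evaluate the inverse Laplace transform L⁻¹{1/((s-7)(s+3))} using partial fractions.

Decompose: A/(s-7) + B/(s+3). A = 1/10, B = -1/10. f(t) = (e^(7t) - e^(-3t))/10

Final answer: (e^(7t) - e^(-3t))/10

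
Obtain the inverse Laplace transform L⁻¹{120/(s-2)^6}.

L⁻¹{n!/(s-a)^(n+1)} = t^n·e^(at), so L⁻¹{120/(s-2)^6} = t^5·e^(2t)

Final answer: t^5·e^(2t)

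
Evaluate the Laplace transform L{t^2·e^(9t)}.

L{t^n·e^(at)} = n!/(s-a)^(n+1), so L{t^2·e^(9t)} = 2/(s-9)^3

Final answer: 2/(s-9)^3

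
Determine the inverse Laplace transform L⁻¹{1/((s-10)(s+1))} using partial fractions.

Decompose: A/(s-10) + B/(s+1). A = 1/11, B = -1/11. f(t) = (e^(10t) - e^(-t))/11

Final answer: (e^(10t) - e^(-t))/11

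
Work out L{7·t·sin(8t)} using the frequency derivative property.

L{sin(8t)} = 8/(s² + 64). By L{t·f(t)} = -F'(s): -d/ds[8/(s² + 64)] = -(8)·(-2s)/(s² + 64)² = 16s/(s² + 64)². Then L{7·t·sin(8t)} = 7·16s/(s² + 64)² = 112s/(s² + 64)²

Final answer: 112s/(s² + 64)²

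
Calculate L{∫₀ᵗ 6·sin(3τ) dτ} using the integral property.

L{∫₀ᵗ f(τ)dτ} = F(s)/s with F(s) = 18/(s² + 9), so the result is (18/(s² + 9))/s = 18/(s(s² + 9))

Final answer: 18/(s(s² + 9))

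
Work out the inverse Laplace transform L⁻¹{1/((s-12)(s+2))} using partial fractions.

Decompose: A/(s-12) + B/(s+2). A = 1/14, B = -1/14. f(t) = (e^(12t) - e^(-2t))/14

Final answer: (e^(12t) - e^(-2t))/14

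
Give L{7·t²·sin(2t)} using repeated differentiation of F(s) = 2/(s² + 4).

F(s) = 2/(s² + 4). F'(s) = -4s/(s² + 4)². F''(s) = -4(4 - 3s²)/(s² + 4)³ = (12s² - 16)/(s² + 4)³. So L{t²·sin(2t)} = (-1)² F''(s) = (12s² - 16)/(s² + 4)³. Then L{7·t²·sin(2t)} = 7·(12s² - 16)/(s² + 4)³ = (84s² - 112)/(s² + 4)³

Final answer: (84s² - 112)/(s² + 4)³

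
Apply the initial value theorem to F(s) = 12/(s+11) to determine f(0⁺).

f(0⁺) = lim_{s→∞} s·12/(s+11) = lim_{s→∞} 12s/(s+11) = 12

Final answer: 12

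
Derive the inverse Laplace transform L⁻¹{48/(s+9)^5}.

L⁻¹{n!/(s-a)^(n+1)} = t^n·e^(at) with n=4, a=-9. So L⁻¹{24/(s+9)^5} = t^4·e^(-9t), and L⁻¹{48/(s+9)^5} = (48/24)·t^4·e^(-9t) = 2·t^4·e^(-9t)

Final answer: 2·t^4·e^(-9t)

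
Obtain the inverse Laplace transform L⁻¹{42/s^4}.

L⁻¹{n!/s^(n+1)} = t^n with n=3. So L⁻¹{6/s^4} = t^3, and L⁻¹{42/s^4} = (42/6)·t^3 = 7·t^3

Final answer: 7·t^3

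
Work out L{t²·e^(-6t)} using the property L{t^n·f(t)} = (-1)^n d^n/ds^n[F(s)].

L{e^(-6t)} = 1/(s+6). d/ds[1/(s+6)] = -1/(s+6)². d²/ds²[1/(s+6)] = 2/(s+6)³. So L{t²·e^(-6t)} = (-1)² · 2/(s+6)³ = 2/(s+6)³

Final answer: 2/(s+6)³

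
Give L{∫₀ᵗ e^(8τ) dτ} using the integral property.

L{∫₀ᵗ f(τ)dτ} = F(s)/s with F(s) = 1/(s-8), so L{∫₀ᵗ e^(8τ) dτ} = 1/(s(s-8))

Final answer: 1/(s(s-8))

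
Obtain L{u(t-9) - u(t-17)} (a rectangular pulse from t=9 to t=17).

L{u(t-a)} = e^(-as)/s. L{u(t-9) - u(t-17)} = (e^(-9s) - e^(-17s))/s

Final answer: (e^(-9s) - e^(-17s))/s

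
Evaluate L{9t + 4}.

L{9t + 4} = 9·L{t} + 4·L{1} = 9/s² + 4/s

Final answer: 9/s² + 4/s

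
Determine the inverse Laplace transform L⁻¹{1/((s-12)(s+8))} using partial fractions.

Decompose: A/(s-12) + B/(s+8). A = 1/20, B = -1/20. f(t) = (e^(12t) - e^(-8t))/20

Final answer: (e^(12t) - e^(-8t))/20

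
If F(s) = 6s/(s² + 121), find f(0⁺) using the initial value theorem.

f(0⁺) = lim_{s→∞} s·6s/(s² + 121) = lim_{s→∞} 6s²/(s² + 121) = 6

Final answer: 6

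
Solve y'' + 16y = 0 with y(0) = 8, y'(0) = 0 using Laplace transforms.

L{y''} + 16L{y} = 0. s²Y - 8s - 0 + 16Y = 0. Y(s² + 16) = 8s. Y = (8s)/(s² + 16). Inverting: y(t) = 8cos(4t)

Final answer: y(t) = 8cos(4t)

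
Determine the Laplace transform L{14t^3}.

L{14t^3} = 14 · L{t^3} = 14 · 6/s^4 = 84/s^4

Final answer: 84/s^4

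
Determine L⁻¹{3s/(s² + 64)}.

This is the form c·s/(s² + a²) with a = 8, c = 3. L⁻¹ = 3·cos(8t)

Final answer: 3·cos(8t)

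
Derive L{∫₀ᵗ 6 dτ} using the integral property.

L{∫₀ᵗ f(τ)dτ} = F(s)/s with f(t) = 6. F(s) = 6/s, so L{∫₀ᵗ 6 dτ} = (6/s)/s = 6/s². (Check: ∫₀ᵗ 6 dτ = 6t.)

Final answer: 6/s²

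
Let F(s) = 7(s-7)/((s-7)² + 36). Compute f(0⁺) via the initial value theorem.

f(0⁺) = lim_{s→∞} sF(s) = lim_{s→∞} 7s(s-7)/((s-7)² + 36) = 7

Final answer: 7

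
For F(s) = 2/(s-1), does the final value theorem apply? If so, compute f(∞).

sF(s) = 2s/(s-1) has a pole at s = 1 in the right half-plane. Theorem does NOT apply (unstable system; f(t) = 2·e^t grows without bound).

Final answer: Not applicable (unstable)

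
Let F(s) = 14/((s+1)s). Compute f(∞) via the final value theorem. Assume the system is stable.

f(∞) = lim_{s→0} sF(s) = lim_{s→0} 14/(s+1) = 14

Final answer: 14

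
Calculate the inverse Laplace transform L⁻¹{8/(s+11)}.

L⁻¹{1/(s-a)} = e^(at), so L⁻¹{1/(s+11)} = e^(-11t), and L⁻¹{8/(s+11)} = 8·e^(-11t)

Final answer: 8·e^(-11t)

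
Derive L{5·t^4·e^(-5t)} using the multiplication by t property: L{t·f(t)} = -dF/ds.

Using L{t^n·e^(at)} = n!/(s-a)^(n+1), L{t^4·e^(-5t)} = 24/(s+5)^5, so L{5·t^4·e^(-5t)} = 5·24/(s+5)^5 = 120/(s+5)^5

Final answer: 120/(s+5)^5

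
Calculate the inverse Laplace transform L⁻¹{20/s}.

L⁻¹{c/s} = c, so L⁻¹{20/s} = 20

Final answer: 20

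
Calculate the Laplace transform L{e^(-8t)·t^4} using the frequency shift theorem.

L{e^(at)·t^n} = n!/(s-a)^(n+1), so L{e^(-8t)·t^4} = 24/(s+8)^5

Final answer: 24/(s+8)^5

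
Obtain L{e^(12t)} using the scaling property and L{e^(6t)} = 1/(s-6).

Using L{f(at)} = (1/a)F(s/a) with a=2 and f(t) = e^(6t): L{e^(12t)} = (1/2) · 1/((s/2)-6) = (1/2) · 2/(s-12) = 1/(s-12)

Final answer: 1/(s-12)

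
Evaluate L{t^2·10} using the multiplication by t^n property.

L{10} = 10/s. d^1/ds^1[1/s] = -1/s². d^2/ds^2[1/s] = 2/s^3. So L{t^2} = (-1)^{2}·2/s^3 = 2/s^3. Then L{t^2·10} = 10·2/s^3 = 20/s^3

Final answer: 20/s^3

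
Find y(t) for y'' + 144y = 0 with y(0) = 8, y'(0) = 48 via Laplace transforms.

L{y''} + 144L{y} = 0. s²Y - 8s - 48 + 144Y = 0. Y(s² + 144) = 8s + 48. Y = (8s + 48)/(s² + 144). Inverting: y(t) = 8cos(12t) + 4sin(12t)

Final answer: y(t) = 8cos(12t) + 4sin(12t)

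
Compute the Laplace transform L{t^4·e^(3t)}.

L{t^n·e^(at)} = n!/(s-a)^(n+1), so L{t^4·e^(3t)} = 24/(s-3)^5

Final answer: 24/(s-3)^5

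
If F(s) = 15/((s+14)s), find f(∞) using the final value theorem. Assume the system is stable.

f(∞) = lim_{s→0} sF(s) = lim_{s→0} 15/(s+14) = 15/14

Final answer: 15/14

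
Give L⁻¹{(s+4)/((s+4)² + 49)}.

Using frequency shift: L⁻¹{(s-a)/((s-a)² + b²)} = e^(at)cos(bt). Here a=-4, b=7

Final answer: e^(-4t)·cos(7t)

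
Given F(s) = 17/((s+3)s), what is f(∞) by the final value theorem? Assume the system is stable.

f(∞) = lim_{s→0} sF(s) = lim_{s→0} 17/(s+3) = 17/3

Final answer: 17/3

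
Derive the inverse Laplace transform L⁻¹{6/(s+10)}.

L⁻¹{1/(s-a)} = e^(at), so L⁻¹{1/(s+10)} = e^(-10t), and L⁻¹{6/(s+10)} = 6·e^(-10t)

Final answer: 6·e^(-10t)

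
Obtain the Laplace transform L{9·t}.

L{t^n} = n!/s^(n+1), so L{t} = 1/s^2. Then L{9·t} = 9·1/s^2 = 9/s^2

Final answer: 9/s^2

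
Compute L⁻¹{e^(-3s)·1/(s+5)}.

L⁻¹{1/(s+5)} = e^(-5t). By the time shift theorem, L⁻¹{e^(-as)F(s)} = u(t-a)f(t-a) with a=3, so L⁻¹{e^(-3s)·1/(s+5)} = u(t-3)·e^(-5(t-3))

Final answer: u(t-3)·e^(-5(t-3))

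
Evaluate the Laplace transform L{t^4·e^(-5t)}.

L{t^n·e^(at)} = n!/(s-a)^(n+1), so L{t^4·e^(-5t)} = 24/(s+5)^5

Final answer: 24/(s+5)^5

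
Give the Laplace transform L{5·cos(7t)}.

L{cos(ωt)} = s/(s² + ω²), so L{cos(7t)} = s/(s² + 49). Then L{5·cos(7t)} = 5·s/(s² + 49) = 5s/(s² + 49)

Final answer: 5s/(s² + 49)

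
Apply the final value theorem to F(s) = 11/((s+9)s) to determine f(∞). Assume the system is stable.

f(∞) = lim_{s→0} sF(s) = lim_{s→0} 11/(s+9) = 11/9

Final answer: 11/9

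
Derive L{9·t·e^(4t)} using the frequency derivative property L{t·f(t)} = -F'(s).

L{e^(4t)} = 1/(s-4). By frequency derivative: L{t·e^(4t)} = -d/ds[1/(s-4)] = -(-1)/(s-4)² = 1/(s-4)². Then L{9·t·e^(4t)} = 9·1/(s-4)² = 9/(s-4)²

Final answer: 9/(s-4)²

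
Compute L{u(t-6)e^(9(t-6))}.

u(t-a)f(t-a) with f(t)=e^(9t). L{e^(9t)} = 1/(s-9). By time shift: e^(-6s)/(s-9)

Final answer: e^(-6s)/(s-9)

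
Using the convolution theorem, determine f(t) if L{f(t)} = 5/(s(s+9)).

5/(s(s+9)) = (5/s)·(1/(s+9)) = L{5}·L{e^(-9t)}. By convolution, f(t) = 5*e^(-9t) = ∫₀ᵗ 5·e^(-9τ) dτ = 5·(1 - e^(-9t))/9

Final answer: 5·(1 - e^(-9t))/9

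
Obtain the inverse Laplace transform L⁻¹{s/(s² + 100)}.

L⁻¹{s/(s² + 100)} = cos(10t)

Final answer: cos(10t)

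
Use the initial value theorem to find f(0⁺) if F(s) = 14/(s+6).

f(0⁺) = lim_{s→∞} s·14/(s+6) = lim_{s→∞} 14s/(s+6) = 14

Final answer: 14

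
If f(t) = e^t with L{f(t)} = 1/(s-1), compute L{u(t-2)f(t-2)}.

Time shift theorem: L{u(t-a)f(t-a)} = e^(-as)F(s). Here a=2, F(s) = 1/(s-1), so L{u(t-2)f(t-2)} = e^(-2s)·1/(s-1)

Final answer: e^(-2s)·1/(s-1)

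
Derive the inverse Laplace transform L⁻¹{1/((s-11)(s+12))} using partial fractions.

Decompose: A/(s-11) + B/(s+12). A = 1/23, B = -1/23. f(t) = (e^(11t) - e^(-12t))/23

Final answer: (e^(11t) - e^(-12t))/23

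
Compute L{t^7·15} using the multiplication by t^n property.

L{15} = 15/s. d^1/ds^1[1/s] = -1/s². d^2/ds^2[1/s] = 2/s^3. d^3/ds^3[1/s] = -6/s^4. d^4/ds^4[1/s] = 24/s^5. d^5/ds^5[1/s] = -120/s^6. d^6/ds^6[1/s] = 720/s^7. d^7/ds^7[1/s] = -5040/s^8. So L{t^7} = (-1)^{7}·-5040/s^8 = 5040/s^8. Then L{t^7·15} = 15·5040/s^8 = 75600/s^8

Final answer: 75600/s^8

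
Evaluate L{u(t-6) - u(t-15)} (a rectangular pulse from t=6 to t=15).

L{u(t-a)} = e^(-as)/s. L{u(t-6) - u(t-15)} = (e^(-6s) - e^(-15s))/s

Final answer: (e^(-6s) - e^(-15s))/s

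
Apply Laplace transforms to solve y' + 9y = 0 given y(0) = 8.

L{y'} + 9L{y} = 0. sY - 8 + 9Y = 0. Y(s+9) = 8. Y = 8/(s+9)

Final answer: y(t) = 8e^(-9t)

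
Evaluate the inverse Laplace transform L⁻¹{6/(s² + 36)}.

L⁻¹{6/(s² + 36)} = sin(6t)

Final answer: sin(6t)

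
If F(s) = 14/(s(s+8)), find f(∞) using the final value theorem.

f(∞) = lim_{s→0} s·14/(s(s+8)) = lim_{s→0} 14/(s+8) = 14/8 = 7/4

Final answer: 7/4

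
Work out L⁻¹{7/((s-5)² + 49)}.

Form: b/((s-a)² + b²) → e^(at)sin(bt). With a=5, b=7

Final answer: e^(5t)·sin(7t)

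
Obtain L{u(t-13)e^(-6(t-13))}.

u(t-a)f(t-a) with f(t)=e^(-6t). L{e^(-6t)} = 1/(s+6). By time shift: e^(-13s)/(s+6)

Final answer: e^(-13s)/(s+6)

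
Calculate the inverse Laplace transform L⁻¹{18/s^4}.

L⁻¹{n!/s^(n+1)} = t^n with n=3. So L⁻¹{6/s^4} = t^3, and L⁻¹{18/s^4} = (18/6)·t^3 = 3·t^3

Final answer: 3·t^3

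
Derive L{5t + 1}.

L{5t + 1} = 5·L{t} + L{1} = 5/s² + 1/s

Final answer: 5/s² + 1/s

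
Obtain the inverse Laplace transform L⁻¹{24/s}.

L⁻¹{c/s} = c, so L⁻¹{24/s} = 24

Final answer: 24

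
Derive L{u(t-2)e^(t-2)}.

u(t-a)f(t-a) with f(t)=e^t. L{e^t} = 1/(s-1). By time shift: e^(-2s)/(s-1)

Final answer: e^(-2s)/(s-1)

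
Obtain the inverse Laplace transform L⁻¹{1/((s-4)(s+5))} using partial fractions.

Decompose: A/(s-4) + B/(s+5). A = 1/9, B = -1/9. f(t) = (e^(4t) - e^(-5t))/9

Final answer: (e^(4t) - e^(-5t))/9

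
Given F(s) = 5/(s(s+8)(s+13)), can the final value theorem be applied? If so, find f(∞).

Poles of sF(s) = 5/((s+8)(s+13)) are at s = -8 and s = -13, both in the left half-plane. Theorem applies. f(∞) = lim_{s→0} sF(s) = 5/(8·13) = 5/104

Final answer: 5/104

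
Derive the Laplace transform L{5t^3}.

L{5t^3} = 5 · L{t^3} = 5 · 6/s^4 = 30/s^4

Final answer: 30/s^4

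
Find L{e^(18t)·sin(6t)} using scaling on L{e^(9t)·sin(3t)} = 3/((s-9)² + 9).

Scaling with a=2: L{e^(18t)·sin(6t)} = (1/2) · 3/((s/2-9)² + 9). Simplifying: 6/((s-18)² + 36)

Final answer: 6/((s-18)² + 36)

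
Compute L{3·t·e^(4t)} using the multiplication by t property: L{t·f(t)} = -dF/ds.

Using L{t^n·e^(at)} = n!/(s-a)^(n+1), L{t·e^(4t)} = 1/(s-4)^2, so L{3·t·e^(4t)} = 3·1/(s-4)^2 = 3/(s-4)^2

Final answer: 3/(s-4)^2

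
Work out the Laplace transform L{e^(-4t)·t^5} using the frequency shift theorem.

L{e^(at)·t^n} = n!/(s-a)^(n+1), so L{e^(-4t)·t^5} = 120/(s+4)^6

Final answer: 120/(s+4)^6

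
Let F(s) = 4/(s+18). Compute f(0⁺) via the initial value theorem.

f(0⁺) = lim_{s→∞} s·4/(s+18) = lim_{s→∞} 4s/(s+18) = 4

Final answer: 4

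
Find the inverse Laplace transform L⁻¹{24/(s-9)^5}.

L⁻¹{n!/(s-a)^(n+1)} = t^n·e^(at) with n=4, a=9. So L⁻¹{24/(s-9)^5} = t^4·e^(9t)

Final answer: t^4·e^(9t)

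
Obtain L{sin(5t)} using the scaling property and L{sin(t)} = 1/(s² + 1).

Using L{f(at)} = (1/a)F(s/a) with a=5: L{sin(5t)} = (1/5) · 1/((s/5)² + 1) = (1/5) · 1·25/(s² + 25) = 5/(s² + 25)

Final answer: 5/(s² + 25)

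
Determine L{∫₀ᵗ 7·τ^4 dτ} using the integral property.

L{∫₀ᵗ f(τ)dτ} = F(s)/s with f(t) = 7t^4. F(s) = 168/s^5, so L{∫₀ᵗ 7·τ^4 dτ} = (168/s^5)/s = 168/s^6. (Check: ∫₀ᵗ 7·τ^4 dτ = 7t^5/5.)

Final answer: 168/s^6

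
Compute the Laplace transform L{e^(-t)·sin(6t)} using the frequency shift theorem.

Frequency shift: L{e^(at)f(t)} = F(s-a). L{e^(-t)·sin(6t)} = 6/((s+1)² + 36)

Final answer: 6/((s+1)² + 36)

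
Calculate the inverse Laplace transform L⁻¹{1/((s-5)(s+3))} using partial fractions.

Decompose: A/(s-5) + B/(s+3). A = 1/8, B = -1/8. f(t) = (e^(5t) - e^(-3t))/8

Final answer: (e^(5t) - e^(-3t))/8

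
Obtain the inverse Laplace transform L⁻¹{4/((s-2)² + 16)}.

Using frequency shift, L⁻¹{4/((s-2)² + 16)} = e^(2t)·sin(4t)

Final answer: e^(2t)·sin(4t)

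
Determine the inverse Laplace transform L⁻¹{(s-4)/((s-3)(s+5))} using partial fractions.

Using partial fractions, f(t) = (-e^(3t) + 9e^(-5t))/8

Final answer: (-e^(3t) + 9e^(-5t))/8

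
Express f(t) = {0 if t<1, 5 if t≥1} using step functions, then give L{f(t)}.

f(t) = 5·u(t-1). L{u(t-1)} = e^(-s)/s, so L{f(t)} = 5·e^(-s)/s

Final answer: 5·e^(-s)/s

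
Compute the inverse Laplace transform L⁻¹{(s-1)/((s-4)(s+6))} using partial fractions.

Using partial fractions, f(t) = (3e^(4t) + 7e^(-6t))/10

Final answer: (3e^(4t) + 7e^(-6t))/10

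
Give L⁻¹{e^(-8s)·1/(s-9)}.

L⁻¹{1/(s-9)} = e^(9t). By the time shift theorem, L⁻¹{e^(-as)F(s)} = u(t-a)f(t-a) with a=8, so L⁻¹{e^(-8s)·1/(s-9)} = u(t-8)·e^(9(t-8))

Final answer: u(t-8)·e^(9(t-8))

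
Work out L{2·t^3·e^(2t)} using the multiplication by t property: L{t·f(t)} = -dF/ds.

Using L{t^n·e^(at)} = n!/(s-a)^(n+1), L{t^3·e^(2t)} = 6/(s-2)^4, so L{2·t^3·e^(2t)} = 2·6/(s-2)^4 = 12/(s-2)^4

Final answer: 12/(s-2)^4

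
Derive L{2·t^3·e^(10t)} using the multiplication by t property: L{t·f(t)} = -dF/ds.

Using L{t^n·e^(at)} = n!/(s-a)^(n+1), L{t^3·e^(10t)} = 6/(s-10)^4, so L{2·t^3·e^(10t)} = 2·6/(s-10)^4 = 12/(s-10)^4

Final answer: 12/(s-10)^4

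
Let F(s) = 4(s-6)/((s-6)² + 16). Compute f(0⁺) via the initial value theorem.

f(0⁺) = lim_{s→∞} sF(s) = lim_{s→∞} 4s(s-6)/((s-6)² + 16) = 4

Final answer: 4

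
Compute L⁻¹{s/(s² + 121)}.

This is the form c·s/(s² + a²) with a = 11. L⁻¹ = cos(11t)

Final answer: cos(11t)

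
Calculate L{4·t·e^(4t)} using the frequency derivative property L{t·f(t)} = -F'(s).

L{e^(4t)} = 1/(s-4). By frequency derivative: L{t·e^(4t)} = -d/ds[1/(s-4)] = -(-1)/(s-4)² = 1/(s-4)². Then L{4·t·e^(4t)} = 4·1/(s-4)² = 4/(s-4)²

Final answer: 4/(s-4)²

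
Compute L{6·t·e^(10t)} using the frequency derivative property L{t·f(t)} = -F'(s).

L{e^(10t)} = 1/(s-10). By frequency derivative: L{t·e^(10t)} = -d/ds[1/(s-10)] = -(-1)/(s-10)² = 1/(s-10)². Then L{6·t·e^(10t)} = 6·1/(s-10)² = 6/(s-10)²

Final answer: 6/(s-10)²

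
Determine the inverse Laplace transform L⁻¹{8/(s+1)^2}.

L⁻¹{n!/(s-a)^(n+1)} = t^n·e^(at) with n=1, a=-1. So L⁻¹{1/(s+1)^2} = t·e^(-t), and L⁻¹{8/(s+1)^2} = (8/1)·t·e^(-t) = 8·t·e^(-t)

Final answer: 8·t·e^(-t)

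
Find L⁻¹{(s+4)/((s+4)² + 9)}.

Using frequency shift: L⁻¹{(s-a)/((s-a)² + b²)} = e^(at)cos(bt). Here a=-4, b=3

Final answer: e^(-4t)·cos(3t)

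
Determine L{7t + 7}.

L{7t + 7} = 7·L{t} + 7·L{1} = 7/s² + 7/s

Final answer: 7/s² + 7/s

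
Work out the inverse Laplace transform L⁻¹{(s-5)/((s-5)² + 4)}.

Using frequency shift, L⁻¹{(s-5)/((s-5)² + 4)} = e^(5t)·cos(2t)

Final answer: e^(5t)·cos(2t)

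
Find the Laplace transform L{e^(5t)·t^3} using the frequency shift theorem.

L{e^(at)·t^n} = n!/(s-a)^(n+1), so L{e^(5t)·t^3} = 6/(s-5)^4

Final answer: 6/(s-5)^4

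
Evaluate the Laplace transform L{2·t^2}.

L{t^n} = n!/s^(n+1), so L{t^2} = 2/s^3. Then L{2·t^2} = 2·2/s^3 = 4/s^3

Final answer: 4/s^3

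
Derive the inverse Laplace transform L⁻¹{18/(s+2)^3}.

L⁻¹{n!/(s-a)^(n+1)} = t^n·e^(at) with n=2, a=-2. So L⁻¹{2/(s+2)^3} = t^2·e^(-2t), and L⁻¹{18/(s+2)^3} = (18/2)·t^2·e^(-2t) = 9·t^2·e^(-2t)

Final answer: 9·t^2·e^(-2t)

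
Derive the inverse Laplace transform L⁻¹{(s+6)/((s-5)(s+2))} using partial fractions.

Using partial fractions, f(t) = (11e^(5t) - 4e^(-2t))/7

Final answer: (11e^(5t) - 4e^(-2t))/7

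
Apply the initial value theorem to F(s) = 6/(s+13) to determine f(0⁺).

f(0⁺) = lim_{s→∞} s·6/(s+13) = lim_{s→∞} 6s/(s+13) = 6

Final answer: 6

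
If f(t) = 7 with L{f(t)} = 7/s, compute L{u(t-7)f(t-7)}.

Time shift theorem: L{u(t-a)f(t-a)} = e^(-as)F(s). Here a=7, F(s) = 7/s, so L{u(t-7)f(t-7)} = e^(-7s)·7/s

Final answer: e^(-7s)·7/s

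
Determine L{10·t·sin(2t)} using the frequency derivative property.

L{sin(2t)} = 2/(s² + 4). By L{t·f(t)} = -F'(s): -d/ds[2/(s² + 4)] = -(2)·(-2s)/(s² + 4)² = 4s/(s² + 4)². Then L{10·t·sin(2t)} = 10·4s/(s² + 4)² = 40s/(s² + 4)²

Final answer: 40s/(s² + 4)²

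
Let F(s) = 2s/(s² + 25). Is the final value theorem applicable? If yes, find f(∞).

The final value theorem requires all poles of sF(s) in the left half-plane. sF(s) = 2s²/(s² + 25) has poles at s = ±5i (imaginary axis). Theorem does NOT apply (oscillatory system).

Final answer: Not applicable (oscillatory)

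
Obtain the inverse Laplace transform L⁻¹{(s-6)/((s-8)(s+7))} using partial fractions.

Using partial fractions, f(t) = (2e^(8t) + 13e^(-7t))/15

Final answer: (2e^(8t) + 13e^(-7t))/15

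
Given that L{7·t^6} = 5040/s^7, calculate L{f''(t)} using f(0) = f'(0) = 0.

L{f''(t)} = s²F(s) - sf(0) - f'(0) = s²·5040/s^7 - 0 - 0 = 5040/s^5

Final answer: 5040/s^5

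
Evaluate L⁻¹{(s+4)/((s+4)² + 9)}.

Using frequency shift: L⁻¹{(s-a)/((s-a)² + b²)} = e^(at)cos(bt). Here a=-4, b=3

Final answer: e^(-4t)·cos(3t)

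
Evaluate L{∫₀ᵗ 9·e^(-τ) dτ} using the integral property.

L{∫₀ᵗ f(τ)dτ} = F(s)/s with F(s) = 9/(s+1), so L{∫₀ᵗ 9·e^(-τ) dτ} = 9/(s(s+1))

Final answer: 9/(s(s+1))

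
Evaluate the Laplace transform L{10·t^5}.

L{t^n} = n!/s^(n+1), so L{t^5} = 120/s^6. Then L{10·t^5} = 10·120/s^6 = 1200/s^6

Final answer: 1200/s^6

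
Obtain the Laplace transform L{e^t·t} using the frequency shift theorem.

L{e^(at)·t^n} = n!/(s-a)^(n+1), so L{e^t·t} = 1/(s-1)^2

Final answer: 1/(s-1)^2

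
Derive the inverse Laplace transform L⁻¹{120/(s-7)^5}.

L⁻¹{n!/(s-a)^(n+1)} = t^n·e^(at) with n=4, a=7. So L⁻¹{24/(s-7)^5} = t^4·e^(7t), and L⁻¹{120/(s-7)^5} = (120/24)·t^4·e^(7t) = 5·t^4·e^(7t)

Final answer: 5·t^4·e^(7t)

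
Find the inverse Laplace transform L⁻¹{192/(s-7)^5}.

L⁻¹{n!/(s-a)^(n+1)} = t^n·e^(at) with n=4, a=7. So L⁻¹{24/(s-7)^5} = t^4·e^(7t), and L⁻¹{192/(s-7)^5} = (192/24)·t^4·e^(7t) = 8·t^4·e^(7t)

Final answer: 8·t^4·e^(7t)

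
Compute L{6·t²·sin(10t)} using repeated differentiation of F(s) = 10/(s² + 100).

F(s) = 10/(s² + 100). F'(s) = -20s/(s² + 100)². F''(s) = -20(100 - 3s²)/(s² + 100)³ = (60s² - 2000)/(s² + 100)³. So L{t²·sin(10t)} = (-1)² F''(s) = (60s² - 2000)/(s² + 100)³. Then L{6·t²·sin(10t)} = 6·(60s² - 2000)/(s² + 100)³ = (360s² - 12000)/(s² + 100)³

Final answer: (360s² - 12000)/(s² + 100)³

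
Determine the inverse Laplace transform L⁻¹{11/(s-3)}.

L⁻¹{1/(s-a)} = e^(at), so L⁻¹{1/(s-3)} = e^(3t), and L⁻¹{11/(s-3)} = 11·e^(3t)

Final answer: 11·e^(3t)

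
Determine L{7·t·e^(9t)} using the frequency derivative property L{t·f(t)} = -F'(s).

L{e^(9t)} = 1/(s-9). By frequency derivative: L{t·e^(9t)} = -d/ds[1/(s-9)] = -(-1)/(s-9)² = 1/(s-9)². Then L{7·t·e^(9t)} = 7·1/(s-9)² = 7/(s-9)²

Final answer: 7/(s-9)²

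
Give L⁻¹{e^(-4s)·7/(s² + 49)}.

L⁻¹{7/(s² + 49)} = sin(7t). By the time shift theorem, L⁻¹{e^(-as)F(s)} = u(t-a)f(t-a) with a=4, so L⁻¹{e^(-4s)·7/(s² + 49)} = u(t-4)·sin(7(t-4))

Final answer: u(t-4)·sin(7(t-4))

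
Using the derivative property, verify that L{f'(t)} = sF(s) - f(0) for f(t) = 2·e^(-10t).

f'(t) = -20e^(-10t). Direct: L{f'(t)} = -20/(s+10). Property: s·2/(s+10) - 2 = (2s - 2(s+10))/(s+10) = -20/(s+10). ✓

Final answer: -20/(s+10)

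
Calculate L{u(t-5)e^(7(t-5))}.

u(t-a)f(t-a) with f(t)=e^(7t). L{e^(7t)} = 1/(s-7). By time shift: e^(-5s)/(s-7)

Final answer: e^(-5s)/(s-7)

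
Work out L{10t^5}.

L{t^n} = n!/s^(n+1). So L{10t^5} = 10·5!/s^6 = 1200/s^6

Final answer: 1200/s^6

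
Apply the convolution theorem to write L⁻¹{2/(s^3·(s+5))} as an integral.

2/(s^3·(s+5)) = (2/s^3)·(1/(s+5)) = L{t^2}·L{e^(-5t)}. So f(t) = t^2*e^(-5t) = ∫₀ᵗ τ^2·e^(-5(t-τ)) dτ

Final answer: ∫₀ᵗ τ^2·e^(-5(t-τ)) dτ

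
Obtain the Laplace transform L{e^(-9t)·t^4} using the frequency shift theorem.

L{e^(at)·t^n} = n!/(s-a)^(n+1), so L{e^(-9t)·t^4} = 24/(s+9)^5

Final answer: 24/(s+9)^5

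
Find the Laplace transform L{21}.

L{21} = 21 · L{1} = 21/s

Final answer: 21/s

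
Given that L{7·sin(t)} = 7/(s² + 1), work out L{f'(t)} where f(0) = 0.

L{f'(t)} = s·F(s) - f(0) = s·7/(s² + 1) - 0 = 7s/(s² + 1)

Final answer: 7s/(s² + 1)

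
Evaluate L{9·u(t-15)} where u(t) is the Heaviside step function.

L{u(t-a)} = e^(-as)/s. Here a=15, so L{u(t-15)} = e^(-15s)/s, and L{9·u(t-15)} = 9·e^(-15s)/s

Final answer: 9·e^(-15s)/s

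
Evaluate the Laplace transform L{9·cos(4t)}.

L{cos(ωt)} = s/(s² + ω²), so L{cos(4t)} = s/(s² + 16). Then L{9·cos(4t)} = 9·s/(s² + 16) = 9s/(s² + 16)

Final answer: 9s/(s² + 16)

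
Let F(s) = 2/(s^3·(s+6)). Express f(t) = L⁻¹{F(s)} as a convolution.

2/(s^3·(s+6)) = (2/s^3)·(1/(s+6)) = L{t^2}·L{e^(-6t)}. So f(t) = t^2*e^(-6t) = ∫₀ᵗ τ^2·e^(-6(t-τ)) dτ

Final answer: ∫₀ᵗ τ^2·e^(-6(t-τ)) dτ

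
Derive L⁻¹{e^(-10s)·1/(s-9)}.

L⁻¹{1/(s-9)} = e^(9t). By the time shift theorem, L⁻¹{e^(-as)F(s)} = u(t-a)f(t-a) with a=10, so L⁻¹{e^(-10s)·1/(s-9)} = u(t-10)·e^(9(t-10))

Final answer: u(t-10)·e^(9(t-10))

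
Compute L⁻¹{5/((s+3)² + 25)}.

Form: b/((s-a)² + b²) → e^(at)sin(bt). With a=-3, b=5

Final answer: e^(-3t)·sin(5t)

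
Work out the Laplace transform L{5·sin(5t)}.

L{sin(ωt)} = ω/(s² + ω²), so L{sin(5t)} = 5/(s² + 25). Then L{5·sin(5t)} = 5·5/(s² + 25) = 25/(s² + 25)

Final answer: 25/(s² + 25)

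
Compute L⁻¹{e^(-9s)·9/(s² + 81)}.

L⁻¹{9/(s² + 81)} = sin(9t). By the time shift theorem, L⁻¹{e^(-as)F(s)} = u(t-a)f(t-a) with a=9, so L⁻¹{e^(-9s)·9/(s² + 81)} = u(t-9)·sin(9(t-9))

Final answer: u(t-9)·sin(9(t-9))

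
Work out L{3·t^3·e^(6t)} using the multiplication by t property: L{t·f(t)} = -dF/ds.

Using L{t^n·e^(at)} = n!/(s-a)^(n+1), L{t^3·e^(6t)} = 6/(s-6)^4, so L{3·t^3·e^(6t)} = 3·6/(s-6)^4 = 18/(s-6)^4

Final answer: 18/(s-6)^4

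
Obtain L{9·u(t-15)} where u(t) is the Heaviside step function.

L{u(t-a)} = e^(-as)/s. Here a=15, so L{u(t-15)} = e^(-15s)/s, and L{9·u(t-15)} = 9·e^(-15s)/s

Final answer: 9·e^(-15s)/s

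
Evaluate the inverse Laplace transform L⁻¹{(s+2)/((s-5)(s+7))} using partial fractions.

Using partial fractions, f(t) = (7e^(5t) + 5e^(-7t))/12

Final answer: (7e^(5t) + 5e^(-7t))/12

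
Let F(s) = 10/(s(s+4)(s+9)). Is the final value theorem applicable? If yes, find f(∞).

Poles of sF(s) = 10/((s+4)(s+9)) are at s = -4 and s = -9, both in the left half-plane. Theorem applies. f(∞) = lim_{s→0} sF(s) = 10/(4·9) = 5/18

Final answer: 5/18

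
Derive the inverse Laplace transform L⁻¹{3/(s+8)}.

L⁻¹{1/(s-a)} = e^(at), so L⁻¹{1/(s+8)} = e^(-8t), and L⁻¹{3/(s+8)} = 3·e^(-8t)

Final answer: 3·e^(-8t)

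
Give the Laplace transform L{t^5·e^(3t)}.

L{t^n·e^(at)} = n!/(s-a)^(n+1), so L{t^5·e^(3t)} = 120/(s-3)^6

Final answer: 120/(s-3)^6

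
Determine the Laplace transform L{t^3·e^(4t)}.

L{t^n·e^(at)} = n!/(s-a)^(n+1), so L{t^3·e^(4t)} = 6/(s-4)^4

Final answer: 6/(s-4)^4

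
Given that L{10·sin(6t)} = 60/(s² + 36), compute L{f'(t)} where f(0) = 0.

L{f'(t)} = s·F(s) - f(0) = s·60/(s² + 36) - 0 = 60s/(s² + 36)

Final answer: 60s/(s² + 36)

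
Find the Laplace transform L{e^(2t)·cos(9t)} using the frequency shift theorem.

Frequency shift: L{e^(at)f(t)} = F(s-a). L{e^(2t)·cos(9t)} = (s-2)/((s-2)² + 81)

Final answer: (s-2)/((s-2)² + 81)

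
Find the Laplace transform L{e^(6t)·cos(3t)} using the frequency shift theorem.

Frequency shift: L{e^(at)f(t)} = F(s-a). L{e^(6t)·cos(3t)} = (s-6)/((s-6)² + 9)

Final answer: (s-6)/((s-6)² + 9)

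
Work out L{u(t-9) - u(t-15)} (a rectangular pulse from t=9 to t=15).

L{u(t-a)} = e^(-as)/s. L{u(t-9) - u(t-15)} = (e^(-9s) - e^(-15s))/s

Final answer: (e^(-9s) - e^(-15s))/s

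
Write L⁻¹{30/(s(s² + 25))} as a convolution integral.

30/(s(s² + 25)) = (1/s)·(30/(s² + 25)) = L{1}·L{6·sin(5t)}. So f(t) = 1*(6·sin(5t)) = ∫₀ᵗ 6·sin(5τ) dτ

Final answer: ∫₀ᵗ 6·sin(5τ) dτ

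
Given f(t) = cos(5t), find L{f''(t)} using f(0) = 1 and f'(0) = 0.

F(s) = s/(s² + 25). L{f''(t)} = s²F(s) - sf(0) - f'(0) = s³/(s² + 25) - s = (s³ - s(s² + 25))/(s² + 25) = -25s/(s² + 25)

Final answer: -25s/(s² + 25)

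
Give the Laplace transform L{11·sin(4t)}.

L{sin(ωt)} = ω/(s² + ω²), so L{sin(4t)} = 4/(s² + 16). Then L{11·sin(4t)} = 11·4/(s² + 16) = 44/(s² + 16)

Final answer: 44/(s² + 16)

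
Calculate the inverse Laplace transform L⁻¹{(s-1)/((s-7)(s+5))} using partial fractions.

Using partial fractions, f(t) = (6e^(7t) + 6e^(-5t))/12

Final answer: (6e^(7t) + 6e^(-5t))/12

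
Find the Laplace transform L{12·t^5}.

L{t^n} = n!/s^(n+1), so L{t^5} = 120/s^6. Then L{12·t^5} = 12·120/s^6 = 1440/s^6

Final answer: 1440/s^6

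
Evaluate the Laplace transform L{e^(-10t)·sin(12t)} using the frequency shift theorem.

Frequency shift: L{e^(at)f(t)} = F(s-a). L{e^(-10t)·sin(12t)} = 12/((s+10)² + 144)

Final answer: 12/((s+10)² + 144)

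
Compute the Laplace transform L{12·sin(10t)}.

L{sin(ωt)} = ω/(s² + ω²), so L{sin(10t)} = 10/(s² + 100). Then L{12·sin(10t)} = 12·10/(s² + 100) = 120/(s² + 100)

Final answer: 120/(s² + 100)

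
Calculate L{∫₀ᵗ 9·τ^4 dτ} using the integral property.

L{∫₀ᵗ f(τ)dτ} = F(s)/s with f(t) = 9t^4. F(s) = 216/s^5, so L{∫₀ᵗ 9·τ^4 dτ} = (216/s^5)/s = 216/s^6. (Check: ∫₀ᵗ 9·τ^4 dτ = 9t^5/5.)

Final answer: 216/s^6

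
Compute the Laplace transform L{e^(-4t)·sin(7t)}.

L{e^(at)·sin(ωt)} = ω/((s-a)² + ω²), so L{e^(-4t)·sin(7t)} = 7/((s+4)² + 49)

Final answer: 7/((s+4)² + 49)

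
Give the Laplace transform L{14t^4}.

L{14t^4} = 14 · L{t^4} = 14 · 24/s^5 = 336/s^5

Final answer: 336/s^5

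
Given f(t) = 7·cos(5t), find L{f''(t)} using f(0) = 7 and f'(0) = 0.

F(s) = 7s/(s² + 25). L{f''(t)} = s²F(s) - sf(0) - f'(0) = 7s³/(s² + 25) - 7s = (7s³ - 7s(s² + 25))/(s² + 25) = -175s/(s² + 25)

Final answer: -175s/(s² + 25)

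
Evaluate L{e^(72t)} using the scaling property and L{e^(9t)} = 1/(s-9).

Using L{f(at)} = (1/a)F(s/a) with a=8 and f(t) = e^(9t): L{e^(72t)} = (1/8) · 1/((s/8)-9) = (1/8) · 8/(s-72) = 1/(s-72)

Final answer: 1/(s-72)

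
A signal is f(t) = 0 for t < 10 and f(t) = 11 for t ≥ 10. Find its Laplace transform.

f(t) = 11·u(t-10). L{u(t-10)} = e^(-10s)/s, so L{f(t)} = 11·e^(-10s)/s

Final answer: 11·e^(-10s)/s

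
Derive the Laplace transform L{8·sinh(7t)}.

L{sinh(ωt)} = ω/(s² - ω²), so L{sinh(7t)} = 7/(s² - 49). Then L{8·sinh(7t)} = 8·7/(s² - 49) = 56/(s² - 49)

Final answer: 56/(s² - 49)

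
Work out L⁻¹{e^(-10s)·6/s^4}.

L⁻¹{6/s^4} = t^3. By the time shift theorem, L⁻¹{e^(-as)F(s)} = u(t-a)f(t-a) with a=10, so L⁻¹{e^(-10s)·6/s^4} = u(t-10)·(t-10)^3

Final answer: u(t-10)·(t-10)^3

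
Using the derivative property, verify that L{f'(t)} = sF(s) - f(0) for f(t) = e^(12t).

f'(t) = 12e^(12t). Direct: L{f'(t)} = 12/(s-12). Property: s·1/(s-12) - 1 = (s - (s-12))/(s-12) = 12/(s-12). ✓

Final answer: 12/(s-12)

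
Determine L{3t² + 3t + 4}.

L{3t² + 3t + 4} = 3·2/s³ + 3/s² + 4/s = 6/s³ + 3/s² + 4/s

Final answer: 6/s³ + 3/s² + 4/s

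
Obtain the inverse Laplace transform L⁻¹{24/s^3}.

L⁻¹{n!/s^(n+1)} = t^n with n=2. So L⁻¹{2/s^3} = t^2, and L⁻¹{24/s^3} = (24/2)·t^2 = 12·t^2

Final answer: 12·t^2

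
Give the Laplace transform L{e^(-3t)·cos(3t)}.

L{e^(at)·cos(ωt)} = (s-a)/((s-a)² + ω²), so L{e^(-3t)·cos(3t)} = (s+3)/((s+3)² + 9)

Final answer: (s+3)/((s+3)² + 9)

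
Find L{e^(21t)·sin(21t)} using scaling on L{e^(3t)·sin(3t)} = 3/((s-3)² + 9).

Scaling with a=7: L{e^(21t)·sin(21t)} = (1/7) · 3/((s/7-3)² + 9). Simplifying: 21/((s-21)² + 441)

Final answer: 21/((s-21)² + 441)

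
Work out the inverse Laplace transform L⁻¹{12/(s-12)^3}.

L⁻¹{n!/(s-a)^(n+1)} = t^n·e^(at) with n=2, a=12. So L⁻¹{2/(s-12)^3} = t^2·e^(12t), and L⁻¹{12/(s-12)^3} = (12/2)·t^2·e^(12t) = 6·t^2·e^(12t)

Final answer: 6·t^2·e^(12t)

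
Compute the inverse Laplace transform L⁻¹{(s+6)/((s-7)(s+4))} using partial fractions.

Using partial fractions, f(t) = (13e^(7t) - 2e^(-4t))/11

Final answer: (13e^(7t) - 2e^(-4t))/11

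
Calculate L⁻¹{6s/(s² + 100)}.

This is the form c·s/(s² + a²) with a = 10, c = 6. L⁻¹ = 6·cos(10t)

Final answer: 6·cos(10t)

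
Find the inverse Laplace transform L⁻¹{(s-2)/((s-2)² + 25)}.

Using frequency shift, L⁻¹{(s-2)/((s-2)² + 25)} = e^(2t)·cos(5t)

Final answer: e^(2t)·cos(5t)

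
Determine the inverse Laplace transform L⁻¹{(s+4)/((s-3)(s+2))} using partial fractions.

Using partial fractions, f(t) = (7e^(3t) - 2e^(-2t))/5

Final answer: (7e^(3t) - 2e^(-2t))/5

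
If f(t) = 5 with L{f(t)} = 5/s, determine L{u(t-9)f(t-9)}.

Time shift theorem: L{u(t-a)f(t-a)} = e^(-as)F(s). Here a=9, F(s) = 5/s, so L{u(t-9)f(t-9)} = e^(-9s)·5/s

Final answer: e^(-9s)·5/s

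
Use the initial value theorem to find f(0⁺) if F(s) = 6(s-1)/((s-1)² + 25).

f(0⁺) = lim_{s→∞} sF(s) = lim_{s→∞} 6s(s-1)/((s-1)² + 25) = 6

Final answer: 6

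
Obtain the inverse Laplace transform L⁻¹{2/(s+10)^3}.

L⁻¹{n!/(s-a)^(n+1)} = t^n·e^(at), so L⁻¹{2/(s+10)^3} = t^2·e^(-10t)

Final answer: t^2·e^(-10t)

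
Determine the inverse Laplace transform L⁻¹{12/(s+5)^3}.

L⁻¹{n!/(s-a)^(n+1)} = t^n·e^(at) with n=2, a=-5. So L⁻¹{2/(s+5)^3} = t^2·e^(-5t), and L⁻¹{12/(s+5)^3} = (12/2)·t^2·e^(-5t) = 6·t^2·e^(-5t)

Final answer: 6·t^2·e^(-5t)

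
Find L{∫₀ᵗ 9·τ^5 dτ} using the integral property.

L{∫₀ᵗ f(τ)dτ} = F(s)/s with f(t) = 9t^5. F(s) = 1080/s^6, so L{∫₀ᵗ 9·τ^5 dτ} = (1080/s^6)/s = 1080/s^7. (Check: ∫₀ᵗ 9·τ^5 dτ = 9t^6/6.)

Final answer: 1080/s^7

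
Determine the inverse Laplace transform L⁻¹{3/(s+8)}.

L⁻¹{1/(s-a)} = e^(at), so L⁻¹{1/(s+8)} = e^(-8t), and L⁻¹{3/(s+8)} = 3·e^(-8t)

Final answer: 3·e^(-8t)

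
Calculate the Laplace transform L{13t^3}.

L{13t^3} = 13 · L{t^3} = 13 · 6/s^4 = 78/s^4

Final answer: 78/s^4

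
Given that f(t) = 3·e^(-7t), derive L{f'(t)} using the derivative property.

f(0) = 3, F(s) = 3/(s+7). L{f'(t)} = s·F(s) - f(0) = 3s/(s+7) - 3 = (3s - 3(s+7))/(s+7) = -21/(s+7)

Final answer: -21/(s+7)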